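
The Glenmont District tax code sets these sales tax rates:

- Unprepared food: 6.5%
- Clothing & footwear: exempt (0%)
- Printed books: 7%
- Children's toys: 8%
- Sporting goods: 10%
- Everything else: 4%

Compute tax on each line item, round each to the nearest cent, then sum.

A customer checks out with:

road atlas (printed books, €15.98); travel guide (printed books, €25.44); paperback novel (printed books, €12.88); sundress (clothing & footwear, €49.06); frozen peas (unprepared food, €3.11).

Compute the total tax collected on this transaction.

€4.00

Road atlas €15.98: printed books → 7% → €1.12
Travel guide €25.44: printed books → 7% → €1.78
Paperback novel €12.88: printed books → 7% → €0.90
Sundress €49.06: clothing & footwear → 0% → €0.00
Frozen peas €3.11: unprepared food → 6.5% → €0.20
Total tax = €1.12 + €1.78 + €0.90 + €0.20 = €4.00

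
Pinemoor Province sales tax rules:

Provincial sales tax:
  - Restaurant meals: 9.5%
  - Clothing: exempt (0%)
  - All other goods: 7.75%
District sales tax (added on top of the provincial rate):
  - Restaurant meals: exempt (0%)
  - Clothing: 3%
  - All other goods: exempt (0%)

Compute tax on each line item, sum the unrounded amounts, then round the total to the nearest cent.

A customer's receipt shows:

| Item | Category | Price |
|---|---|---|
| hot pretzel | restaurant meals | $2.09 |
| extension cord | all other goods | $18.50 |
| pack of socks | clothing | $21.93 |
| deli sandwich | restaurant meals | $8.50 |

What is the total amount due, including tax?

Hot pretzel $2.09: restaurant meals → 9.5% + 0% district = 9.5% → $0.19855
Extension cord $18.50: all other goods → 7.75% + 0% district = 7.75% → $1.43375
Pack of socks $21.93: clothing → 0% + 3% district = 3% → $0.6579
Deli sandwich $8.50: restaurant meals → 9.5% + 0% district = 9.5% → $0.8075
Subtotal = $51.02; unrounded tax = $3.0977 → $3.10; total due = $54.12

$54.12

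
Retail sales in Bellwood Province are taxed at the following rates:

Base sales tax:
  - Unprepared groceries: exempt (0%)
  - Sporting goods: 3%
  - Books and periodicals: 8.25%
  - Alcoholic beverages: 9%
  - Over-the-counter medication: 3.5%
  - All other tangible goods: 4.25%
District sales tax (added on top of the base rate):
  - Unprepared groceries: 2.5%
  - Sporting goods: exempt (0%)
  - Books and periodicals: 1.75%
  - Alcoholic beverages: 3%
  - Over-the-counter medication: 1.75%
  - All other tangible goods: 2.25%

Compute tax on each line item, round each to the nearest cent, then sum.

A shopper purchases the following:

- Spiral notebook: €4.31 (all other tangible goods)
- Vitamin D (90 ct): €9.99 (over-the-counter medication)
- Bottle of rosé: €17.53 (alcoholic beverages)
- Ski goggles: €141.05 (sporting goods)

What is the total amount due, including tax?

€180.01

Spiral notebook €4.31: all other tangible goods → 4.25% + 2.25% district = 6.5% → €0.28
Vitamin D (90 ct) €9.99: over-the-counter medication → 3.5% + 1.75% district = 5.25% → €0.52
Bottle of rosé €17.53: alcoholic beverages → 9% + 3% district = 12% → €2.10
Ski goggles €141.05: sporting goods → 3% + 0% district = 3% → €4.23
Subtotal = €172.88; tax = €7.13; total due = €180.01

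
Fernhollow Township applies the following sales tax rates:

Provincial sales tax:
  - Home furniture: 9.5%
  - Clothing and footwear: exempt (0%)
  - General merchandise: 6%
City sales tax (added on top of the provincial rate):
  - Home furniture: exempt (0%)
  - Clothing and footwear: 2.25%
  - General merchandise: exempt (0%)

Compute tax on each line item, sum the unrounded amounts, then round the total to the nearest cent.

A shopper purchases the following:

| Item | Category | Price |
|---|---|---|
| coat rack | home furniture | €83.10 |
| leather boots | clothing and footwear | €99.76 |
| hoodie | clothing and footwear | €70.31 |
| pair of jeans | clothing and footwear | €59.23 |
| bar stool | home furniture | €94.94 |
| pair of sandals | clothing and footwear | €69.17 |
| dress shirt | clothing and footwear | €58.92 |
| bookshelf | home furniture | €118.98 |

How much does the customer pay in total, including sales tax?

€690.67

Coat rack €83.10: home furniture → 9.5% + 0% city = 9.5% → €7.8945
Leather boots €99.76: clothing and footwear → 0% + 2.25% city = 2.25% → €2.2446
Hoodie €70.31: clothing and footwear → 0% + 2.25% city = 2.25% → €1.581975
Pair of jeans €59.23: clothing and footwear → 0% + 2.25% city = 2.25% → €1.332675
Bar stool €94.94: home furniture → 9.5% + 0% city = 9.5% → €9.0193
Pair of sandals €69.17: clothing and footwear → 0% + 2.25% city = 2.25% → €1.556325
Dress shirt €58.92: clothing and footwear → 0% + 2.25% city = 2.25% → €1.3257
Bookshelf €118.98: home furniture → 9.5% + 0% city = 9.5% → €11.3031
Subtotal = €654.41; unrounded tax = €36.258175 → €36.26; total due = €690.67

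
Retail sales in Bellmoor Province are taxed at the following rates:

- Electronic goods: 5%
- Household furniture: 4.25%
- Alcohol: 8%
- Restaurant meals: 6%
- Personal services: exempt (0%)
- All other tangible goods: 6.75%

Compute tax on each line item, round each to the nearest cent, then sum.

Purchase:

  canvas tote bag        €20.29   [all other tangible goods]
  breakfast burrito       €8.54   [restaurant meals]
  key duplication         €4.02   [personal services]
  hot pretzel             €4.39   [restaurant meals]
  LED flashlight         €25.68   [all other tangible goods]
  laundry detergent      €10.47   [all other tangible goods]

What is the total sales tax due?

Canvas tote bag €20.29: all other tangible goods → 6.75% → €1.37
Breakfast burrito €8.54: restaurant meals → 6% → €0.51
Key duplication €4.02: personal services → 0% → €0.00
Hot pretzel €4.39: restaurant meals → 6% → €0.26
LED flashlight €25.68: all other tangible goods → 6.75% → €1.73
Laundry detergent €10.47: all other tangible goods → 6.75% → €0.71
Total tax = €1.37 + €0.51 + €0.26 + €1.73 + €0.71 = €4.58

€4.58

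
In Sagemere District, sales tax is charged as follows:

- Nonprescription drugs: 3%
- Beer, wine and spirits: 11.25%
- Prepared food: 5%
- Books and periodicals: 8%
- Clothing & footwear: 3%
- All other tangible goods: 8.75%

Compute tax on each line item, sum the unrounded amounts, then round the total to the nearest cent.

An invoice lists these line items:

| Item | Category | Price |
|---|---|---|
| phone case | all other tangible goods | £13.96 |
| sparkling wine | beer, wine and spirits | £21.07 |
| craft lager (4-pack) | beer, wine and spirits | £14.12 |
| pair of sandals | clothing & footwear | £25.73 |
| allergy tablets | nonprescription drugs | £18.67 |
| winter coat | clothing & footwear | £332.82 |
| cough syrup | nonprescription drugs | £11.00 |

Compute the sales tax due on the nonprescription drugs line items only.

Allergy tablets £18.67: nonprescription drugs → 3% → £0.5601
Cough syrup £11.00: nonprescription drugs → 3% → £0.33
Tax on nonprescription drugs: unrounded sum = £0.8901 → £0.89

£0.89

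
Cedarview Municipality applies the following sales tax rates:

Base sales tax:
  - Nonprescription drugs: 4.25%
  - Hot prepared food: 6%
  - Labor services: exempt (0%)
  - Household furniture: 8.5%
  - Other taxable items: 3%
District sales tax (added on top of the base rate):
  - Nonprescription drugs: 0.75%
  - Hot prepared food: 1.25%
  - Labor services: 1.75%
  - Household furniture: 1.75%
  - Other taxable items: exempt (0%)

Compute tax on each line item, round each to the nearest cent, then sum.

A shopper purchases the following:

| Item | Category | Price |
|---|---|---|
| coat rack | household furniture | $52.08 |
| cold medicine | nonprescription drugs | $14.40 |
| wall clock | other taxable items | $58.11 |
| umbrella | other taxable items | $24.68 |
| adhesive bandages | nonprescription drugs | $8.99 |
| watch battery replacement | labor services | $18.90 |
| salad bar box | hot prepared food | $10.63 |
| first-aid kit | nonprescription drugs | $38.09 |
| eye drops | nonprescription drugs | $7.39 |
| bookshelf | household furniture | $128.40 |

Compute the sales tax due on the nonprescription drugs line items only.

$3.44

Cold medicine $14.40: nonprescription drugs → 4.25% + 0.75% district = 5% → $0.72
Adhesive bandages $8.99: nonprescription drugs → 4.25% + 0.75% district = 5% → $0.45
First-aid kit $38.09: nonprescription drugs → 4.25% + 0.75% district = 5% → $1.90
Eye drops $7.39: nonprescription drugs → 4.25% + 0.75% district = 5% → $0.37
Tax on nonprescription drugs = $0.72 + $0.45 + $1.90 + $0.37 = $3.44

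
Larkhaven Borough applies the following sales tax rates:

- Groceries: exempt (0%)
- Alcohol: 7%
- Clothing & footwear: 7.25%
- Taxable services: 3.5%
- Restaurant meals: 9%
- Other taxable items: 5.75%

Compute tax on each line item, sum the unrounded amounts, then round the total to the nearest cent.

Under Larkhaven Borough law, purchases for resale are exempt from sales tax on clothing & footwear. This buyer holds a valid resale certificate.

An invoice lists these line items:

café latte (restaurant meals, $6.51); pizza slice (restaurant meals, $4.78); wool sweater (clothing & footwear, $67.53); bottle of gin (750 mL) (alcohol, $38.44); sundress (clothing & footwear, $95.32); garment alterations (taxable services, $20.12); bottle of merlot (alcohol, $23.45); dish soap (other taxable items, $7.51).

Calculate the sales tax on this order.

Café latte $6.51: restaurant meals → 9% → $0.5859
Pizza slice $4.78: restaurant meals → 9% → $0.4302
Wool sweater $67.53: clothing & footwear, buyer-exempt → 0% → $0.00
Bottle of gin (750 mL) $38.44: alcohol → 7% → $2.6908
Sundress $95.32: clothing & footwear, buyer-exempt → 0% → $0.00
Garment alterations $20.12: taxable services → 3.5% → $0.7042
Bottle of merlot $23.45: alcohol → 7% → $1.6415
Dish soap $7.51: other taxable items → 5.75% → $0.431825
Unrounded tax sum = $6.484425 → $6.48

$6.48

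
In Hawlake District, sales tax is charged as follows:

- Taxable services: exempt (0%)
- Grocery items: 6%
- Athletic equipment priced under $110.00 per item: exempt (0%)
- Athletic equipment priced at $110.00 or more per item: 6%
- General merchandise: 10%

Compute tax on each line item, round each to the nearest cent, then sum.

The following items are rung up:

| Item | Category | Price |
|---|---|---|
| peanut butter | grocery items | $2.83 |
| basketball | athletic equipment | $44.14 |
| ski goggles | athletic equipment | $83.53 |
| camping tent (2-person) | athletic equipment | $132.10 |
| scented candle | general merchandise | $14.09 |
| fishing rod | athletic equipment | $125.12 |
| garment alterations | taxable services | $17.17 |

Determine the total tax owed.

$17.02

Peanut butter $2.83: grocery items → 6% → $0.17
Basketball $44.14: athletic equipment, under $110.00 → 0% → $0.00
Ski goggles $83.53: athletic equipment, under $110.00 → 0% → $0.00
Camping tent (2-person) $132.10: athletic equipment, $110.00 or more → 6% → $7.93
Scented candle $14.09: general merchandise → 10% → $1.41
Fishing rod $125.12: athletic equipment, $110.00 or more → 6% → $7.51
Garment alterations $17.17: taxable services → 0% → $0.00
Total tax = $0.17 + $7.93 + $1.41 + $7.51 = $17.02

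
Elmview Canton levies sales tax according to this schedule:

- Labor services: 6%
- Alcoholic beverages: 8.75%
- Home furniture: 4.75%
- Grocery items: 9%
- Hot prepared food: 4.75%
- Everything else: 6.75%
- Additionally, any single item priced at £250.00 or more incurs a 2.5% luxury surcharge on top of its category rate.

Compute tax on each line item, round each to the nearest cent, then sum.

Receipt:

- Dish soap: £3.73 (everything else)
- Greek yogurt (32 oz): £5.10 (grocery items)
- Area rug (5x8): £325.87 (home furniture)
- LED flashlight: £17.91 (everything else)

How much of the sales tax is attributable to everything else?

Dish soap £3.73: everything else → 6.75% → £0.25
LED flashlight £17.91: everything else → 6.75% → £1.21
Tax on everything else = £0.25 + £1.21 = £1.46

£1.46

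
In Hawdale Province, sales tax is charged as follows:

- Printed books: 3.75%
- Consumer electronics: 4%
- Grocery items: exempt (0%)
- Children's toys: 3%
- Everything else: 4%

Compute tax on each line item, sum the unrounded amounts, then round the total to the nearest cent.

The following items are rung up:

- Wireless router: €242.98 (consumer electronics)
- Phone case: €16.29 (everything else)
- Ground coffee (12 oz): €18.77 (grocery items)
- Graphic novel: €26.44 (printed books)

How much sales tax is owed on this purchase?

Wireless router €242.98: consumer electronics → 4% → €9.7192
Phone case €16.29: everything else → 4% → €0.6516
Ground coffee (12 oz) €18.77: grocery items → 0% → €0.00
Graphic novel €26.44: printed books → 3.75% → €0.9915
Unrounded tax sum = €11.3623 → €11.36

€11.36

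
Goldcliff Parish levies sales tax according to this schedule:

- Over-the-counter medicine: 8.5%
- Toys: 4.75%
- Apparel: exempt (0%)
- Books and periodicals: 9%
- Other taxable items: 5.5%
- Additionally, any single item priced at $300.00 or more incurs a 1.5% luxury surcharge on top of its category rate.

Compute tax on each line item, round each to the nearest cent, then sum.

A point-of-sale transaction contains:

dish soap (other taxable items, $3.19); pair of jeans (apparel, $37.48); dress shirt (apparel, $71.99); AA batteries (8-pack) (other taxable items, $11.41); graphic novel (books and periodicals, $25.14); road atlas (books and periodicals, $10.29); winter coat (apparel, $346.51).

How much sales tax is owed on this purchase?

$9.20

Dish soap $3.19: other taxable items → 5.5% → $0.18
Pair of jeans $37.48: apparel → 0% → $0.00
Dress shirt $71.99: apparel → 0% → $0.00
AA batteries (8-pack) $11.41: other taxable items → 5.5% → $0.63
Graphic novel $25.14: books and periodicals → 9% → $2.26
Road atlas $10.29: books and periodicals → 9% → $0.93
Winter coat $346.51: apparel → 0% + 1.5% surcharge = 1.5% → $5.20
Total tax = $0.18 + $0.63 + $2.26 + $0.93 + $5.20 = $9.20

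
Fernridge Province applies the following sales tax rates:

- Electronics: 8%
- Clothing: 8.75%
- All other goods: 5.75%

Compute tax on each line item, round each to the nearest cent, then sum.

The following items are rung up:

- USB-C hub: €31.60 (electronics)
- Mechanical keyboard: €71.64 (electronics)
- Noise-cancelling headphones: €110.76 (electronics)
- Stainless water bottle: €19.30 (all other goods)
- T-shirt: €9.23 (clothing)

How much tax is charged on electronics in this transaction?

€17.12

USB-C hub €31.60: electronics → 8% → €2.53
Mechanical keyboard €71.64: electronics → 8% → €5.73
Noise-cancelling headphones €110.76: electronics → 8% → €8.86
Tax on electronics = €2.53 + €5.73 + €8.86 = €17.12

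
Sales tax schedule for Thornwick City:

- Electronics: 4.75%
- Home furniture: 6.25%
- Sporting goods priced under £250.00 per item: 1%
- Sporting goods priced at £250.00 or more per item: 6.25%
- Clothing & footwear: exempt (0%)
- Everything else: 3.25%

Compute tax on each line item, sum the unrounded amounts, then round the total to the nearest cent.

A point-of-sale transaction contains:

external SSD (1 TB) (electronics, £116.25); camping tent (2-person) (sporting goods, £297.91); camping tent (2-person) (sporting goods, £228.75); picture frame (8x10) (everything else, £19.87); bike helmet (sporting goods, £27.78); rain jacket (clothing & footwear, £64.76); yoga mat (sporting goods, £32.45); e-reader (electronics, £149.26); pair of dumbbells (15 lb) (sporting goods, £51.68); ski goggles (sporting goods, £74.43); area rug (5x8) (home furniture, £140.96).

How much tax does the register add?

£44.84

External SSD (1 TB) £116.25: electronics → 4.75% → £5.521875
Camping tent (2-person) £297.91: sporting goods, £250.00 or more → 6.25% → £18.619375
Camping tent (2-person) £228.75: sporting goods, under £250.00 → 1% → £2.2875
Picture frame (8x10) £19.87: everything else → 3.25% → £0.645775
Bike helmet £27.78: sporting goods, under £250.00 → 1% → £0.2778
Rain jacket £64.76: clothing & footwear → 0% → £0.00
Yoga mat £32.45: sporting goods, under £250.00 → 1% → £0.3245
E-reader £149.26: electronics → 4.75% → £7.08985
Pair of dumbbells (15 lb) £51.68: sporting goods, under £250.00 → 1% → £0.5168
Ski goggles £74.43: sporting goods, under £250.00 → 1% → £0.7443
Area rug (5x8) £140.96: home furniture → 6.25% → £8.81
Unrounded tax sum = £44.837775 → £44.84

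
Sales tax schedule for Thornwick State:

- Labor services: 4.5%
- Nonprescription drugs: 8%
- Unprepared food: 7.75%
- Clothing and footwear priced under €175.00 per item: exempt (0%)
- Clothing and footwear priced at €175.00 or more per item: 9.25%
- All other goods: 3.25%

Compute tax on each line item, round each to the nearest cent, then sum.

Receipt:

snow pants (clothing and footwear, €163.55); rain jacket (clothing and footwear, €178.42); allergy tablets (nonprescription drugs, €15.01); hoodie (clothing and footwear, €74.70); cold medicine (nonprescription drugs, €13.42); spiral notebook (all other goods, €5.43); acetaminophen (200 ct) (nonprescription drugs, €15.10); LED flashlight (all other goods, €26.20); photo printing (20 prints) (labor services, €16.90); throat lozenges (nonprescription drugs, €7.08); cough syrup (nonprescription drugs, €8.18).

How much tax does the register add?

€22.99

Snow pants €163.55: clothing and footwear, under €175.00 → 0% → €0.00
Rain jacket €178.42: clothing and footwear, €175.00 or more → 9.25% → €16.50
Allergy tablets €15.01: nonprescription drugs → 8% → €1.20
Hoodie €74.70: clothing and footwear, under €175.00 → 0% → €0.00
Cold medicine €13.42: nonprescription drugs → 8% → €1.07
Spiral notebook €5.43: all other goods → 3.25% → €0.18
Acetaminophen (200 ct) €15.10: nonprescription drugs → 8% → €1.21
LED flashlight €26.20: all other goods → 3.25% → €0.85
Photo printing (20 prints) €16.90: labor services → 4.5% → €0.76
Throat lozenges €7.08: nonprescription drugs → 8% → €0.57
Cough syrup €8.18: nonprescription drugs → 8% → €0.65
Total tax = €16.50 + €1.20 + €1.07 + €0.18 + €1.21 + €0.85 + €0.76 + €0.57 + €0.65 = €22.99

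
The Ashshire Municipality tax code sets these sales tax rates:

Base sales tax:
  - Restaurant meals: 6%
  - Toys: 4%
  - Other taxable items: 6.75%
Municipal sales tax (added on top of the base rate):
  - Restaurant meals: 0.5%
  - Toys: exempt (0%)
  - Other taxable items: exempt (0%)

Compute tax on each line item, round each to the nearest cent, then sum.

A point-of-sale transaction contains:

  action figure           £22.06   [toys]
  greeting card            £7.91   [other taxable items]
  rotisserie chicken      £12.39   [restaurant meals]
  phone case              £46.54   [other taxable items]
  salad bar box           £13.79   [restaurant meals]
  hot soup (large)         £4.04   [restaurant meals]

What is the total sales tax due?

£6.52

Action figure £22.06: toys → 4% + 0% municipal = 4% → £0.88
Greeting card £7.91: other taxable items → 6.75% + 0% municipal = 6.75% → £0.53
Rotisserie chicken £12.39: restaurant meals → 6% + 0.5% municipal = 6.5% → £0.81
Phone case £46.54: other taxable items → 6.75% + 0% municipal = 6.75% → £3.14
Salad bar box £13.79: restaurant meals → 6% + 0.5% municipal = 6.5% → £0.90
Hot soup (large) £4.04: restaurant meals → 6% + 0.5% municipal = 6.5% → £0.26
Total tax = £0.88 + £0.53 + £0.81 + £3.14 + £0.90 + £0.26 = £6.52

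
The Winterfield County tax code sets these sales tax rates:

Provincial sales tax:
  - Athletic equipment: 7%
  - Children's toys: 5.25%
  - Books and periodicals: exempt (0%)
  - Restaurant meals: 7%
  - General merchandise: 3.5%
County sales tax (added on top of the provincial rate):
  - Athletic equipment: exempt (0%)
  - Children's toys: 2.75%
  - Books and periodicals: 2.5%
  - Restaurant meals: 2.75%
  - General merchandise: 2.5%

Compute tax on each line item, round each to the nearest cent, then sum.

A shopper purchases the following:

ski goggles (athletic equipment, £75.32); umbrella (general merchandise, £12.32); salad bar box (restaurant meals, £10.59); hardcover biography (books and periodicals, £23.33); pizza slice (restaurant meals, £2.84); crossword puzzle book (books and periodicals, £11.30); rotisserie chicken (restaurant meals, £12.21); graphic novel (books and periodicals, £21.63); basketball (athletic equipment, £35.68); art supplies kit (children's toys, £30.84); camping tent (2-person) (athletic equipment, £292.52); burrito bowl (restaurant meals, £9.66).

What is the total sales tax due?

Ski goggles £75.32: athletic equipment → 7% + 0% county = 7% → £5.27
Umbrella £12.32: general merchandise → 3.5% + 2.5% county = 6% → £0.74
Salad bar box £10.59: restaurant meals → 7% + 2.75% county = 9.75% → £1.03
Hardcover biography £23.33: books and periodicals → 0% + 2.5% county = 2.5% → £0.58
Pizza slice £2.84: restaurant meals → 7% + 2.75% county = 9.75% → £0.28
Crossword puzzle book £11.30: books and periodicals → 0% + 2.5% county = 2.5% → £0.28
Rotisserie chicken £12.21: restaurant meals → 7% + 2.75% county = 9.75% → £1.19
Graphic novel £21.63: books and periodicals → 0% + 2.5% county = 2.5% → £0.54
Basketball £35.68: athletic equipment → 7% + 0% county = 7% → £2.50
Art supplies kit £30.84: children's toys → 5.25% + 2.75% county = 8% → £2.47
Camping tent (2-person) £292.52: athletic equipment → 7% + 0% county = 7% → £20.48
Burrito bowl £9.66: restaurant meals → 7% + 2.75% county = 9.75% → £0.94
Total tax = £5.27 + £0.74 + £1.03 + £0.58 + £0.28 + £0.28 + £1.19 + £0.54 + £2.50 + £2.47 + £20.48 + £0.94 = £36.30

£36.30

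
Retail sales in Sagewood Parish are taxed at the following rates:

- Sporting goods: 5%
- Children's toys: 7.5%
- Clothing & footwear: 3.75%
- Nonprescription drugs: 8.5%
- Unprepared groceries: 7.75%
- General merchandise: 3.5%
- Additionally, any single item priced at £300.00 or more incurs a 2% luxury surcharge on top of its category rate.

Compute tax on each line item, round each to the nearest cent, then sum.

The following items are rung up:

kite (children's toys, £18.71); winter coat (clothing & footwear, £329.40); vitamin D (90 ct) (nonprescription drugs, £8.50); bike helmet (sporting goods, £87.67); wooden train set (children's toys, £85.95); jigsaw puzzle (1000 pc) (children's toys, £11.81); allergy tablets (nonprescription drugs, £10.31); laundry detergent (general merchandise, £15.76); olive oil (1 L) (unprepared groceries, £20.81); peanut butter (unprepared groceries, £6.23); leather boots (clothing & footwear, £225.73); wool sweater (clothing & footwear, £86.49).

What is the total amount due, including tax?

Kite £18.71: children's toys → 7.5% → £1.40
Winter coat £329.40: clothing & footwear → 3.75% + 2% surcharge = 5.75% → £18.94
Vitamin D (90 ct) £8.50: nonprescription drugs → 8.5% → £0.72
Bike helmet £87.67: sporting goods → 5% → £4.38
Wooden train set £85.95: children's toys → 7.5% → £6.45
Jigsaw puzzle (1000 pc) £11.81: children's toys → 7.5% → £0.89
Allergy tablets £10.31: nonprescription drugs → 8.5% → £0.88
Laundry detergent £15.76: general merchandise → 3.5% → £0.55
Olive oil (1 L) £20.81: unprepared groceries → 7.75% → £1.61
Peanut butter £6.23: unprepared groceries → 7.75% → £0.48
Leather boots £225.73: clothing & footwear → 3.75% → £8.46
Wool sweater £86.49: clothing & footwear → 3.75% → £3.24
Subtotal = £907.37; tax = £48.00; total due = £955.37

£955.37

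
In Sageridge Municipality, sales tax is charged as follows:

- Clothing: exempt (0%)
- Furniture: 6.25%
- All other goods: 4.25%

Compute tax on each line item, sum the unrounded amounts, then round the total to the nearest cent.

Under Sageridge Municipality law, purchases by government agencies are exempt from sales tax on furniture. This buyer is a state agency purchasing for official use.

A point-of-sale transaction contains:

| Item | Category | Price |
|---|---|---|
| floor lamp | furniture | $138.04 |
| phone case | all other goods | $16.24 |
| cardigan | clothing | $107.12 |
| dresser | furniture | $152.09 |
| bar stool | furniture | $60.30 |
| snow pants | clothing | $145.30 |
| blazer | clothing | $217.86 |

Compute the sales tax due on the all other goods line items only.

Phone case $16.24: all other goods → 4.25% → $0.6902
Tax on all other goods: unrounded sum = $0.6902 → $0.69

$0.69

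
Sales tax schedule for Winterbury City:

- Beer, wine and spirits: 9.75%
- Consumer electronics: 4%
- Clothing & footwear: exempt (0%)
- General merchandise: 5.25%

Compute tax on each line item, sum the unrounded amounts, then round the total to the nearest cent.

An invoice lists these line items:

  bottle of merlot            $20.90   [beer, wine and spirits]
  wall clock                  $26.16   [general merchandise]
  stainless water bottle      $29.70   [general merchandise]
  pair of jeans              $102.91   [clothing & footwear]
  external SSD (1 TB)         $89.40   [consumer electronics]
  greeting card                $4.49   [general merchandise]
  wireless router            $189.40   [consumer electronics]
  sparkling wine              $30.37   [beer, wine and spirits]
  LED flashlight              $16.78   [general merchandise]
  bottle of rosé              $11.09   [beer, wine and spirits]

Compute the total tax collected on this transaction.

Bottle of merlot $20.90: beer, wine and spirits → 9.75% → $2.03775
Wall clock $26.16: general merchandise → 5.25% → $1.3734
Stainless water bottle $29.70: general merchandise → 5.25% → $1.55925
Pair of jeans $102.91: clothing & footwear → 0% → $0.00
External SSD (1 TB) $89.40: consumer electronics → 4% → $3.576
Greeting card $4.49: general merchandise → 5.25% → $0.235725
Wireless router $189.40: consumer electronics → 4% → $7.576
Sparkling wine $30.37: beer, wine and spirits → 9.75% → $2.961075
LED flashlight $16.78: general merchandise → 5.25% → $0.88095
Bottle of rosé $11.09: beer, wine and spirits → 9.75% → $1.081275
Unrounded tax sum = $21.281425 → $21.28

$21.28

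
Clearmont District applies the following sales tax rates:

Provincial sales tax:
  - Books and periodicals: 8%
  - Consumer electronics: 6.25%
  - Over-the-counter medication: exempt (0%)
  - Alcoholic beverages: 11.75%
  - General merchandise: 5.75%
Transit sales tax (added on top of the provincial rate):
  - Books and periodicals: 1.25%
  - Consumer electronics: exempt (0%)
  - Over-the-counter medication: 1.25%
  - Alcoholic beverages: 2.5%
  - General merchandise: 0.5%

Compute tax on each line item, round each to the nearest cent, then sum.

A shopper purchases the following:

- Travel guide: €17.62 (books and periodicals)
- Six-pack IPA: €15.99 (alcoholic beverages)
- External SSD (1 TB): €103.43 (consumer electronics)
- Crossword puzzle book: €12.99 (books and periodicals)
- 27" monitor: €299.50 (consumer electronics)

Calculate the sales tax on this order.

€30.29

Travel guide €17.62: books and periodicals → 8% + 1.25% transit = 9.25% → €1.63
Six-pack IPA €15.99: alcoholic beverages → 11.75% + 2.5% transit = 14.25% → €2.28
External SSD (1 TB) €103.43: consumer electronics → 6.25% + 0% transit = 6.25% → €6.46
Crossword puzzle book €12.99: books and periodicals → 8% + 1.25% transit = 9.25% → €1.20
27" monitor €299.50: consumer electronics → 6.25% + 0% transit = 6.25% → €18.72
Total tax = €1.63 + €2.28 + €6.46 + €1.20 + €18.72 = €30.29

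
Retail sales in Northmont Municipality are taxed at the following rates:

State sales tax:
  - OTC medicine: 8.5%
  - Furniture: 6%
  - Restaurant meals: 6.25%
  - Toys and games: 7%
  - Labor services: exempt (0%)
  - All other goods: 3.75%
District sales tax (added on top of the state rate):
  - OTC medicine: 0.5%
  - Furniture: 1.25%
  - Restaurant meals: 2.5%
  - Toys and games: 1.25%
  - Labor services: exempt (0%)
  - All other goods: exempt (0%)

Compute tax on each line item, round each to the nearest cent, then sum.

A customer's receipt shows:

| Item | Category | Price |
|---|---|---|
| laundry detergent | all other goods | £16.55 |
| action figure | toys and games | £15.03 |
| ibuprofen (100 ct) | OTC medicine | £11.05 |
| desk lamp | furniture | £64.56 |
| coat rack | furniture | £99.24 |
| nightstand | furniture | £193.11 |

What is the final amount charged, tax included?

£428.26

Laundry detergent £16.55: all other goods → 3.75% + 0% district = 3.75% → £0.62
Action figure £15.03: toys and games → 7% + 1.25% district = 8.25% → £1.24
Ibuprofen (100 ct) £11.05: OTC medicine → 8.5% + 0.5% district = 9% → £0.99
Desk lamp £64.56: furniture → 6% + 1.25% district = 7.25% → £4.68
Coat rack £99.24: furniture → 6% + 1.25% district = 7.25% → £7.19
Nightstand £193.11: furniture → 6% + 1.25% district = 7.25% → £14.00
Subtotal = £399.54; tax = £28.72; total due = £428.26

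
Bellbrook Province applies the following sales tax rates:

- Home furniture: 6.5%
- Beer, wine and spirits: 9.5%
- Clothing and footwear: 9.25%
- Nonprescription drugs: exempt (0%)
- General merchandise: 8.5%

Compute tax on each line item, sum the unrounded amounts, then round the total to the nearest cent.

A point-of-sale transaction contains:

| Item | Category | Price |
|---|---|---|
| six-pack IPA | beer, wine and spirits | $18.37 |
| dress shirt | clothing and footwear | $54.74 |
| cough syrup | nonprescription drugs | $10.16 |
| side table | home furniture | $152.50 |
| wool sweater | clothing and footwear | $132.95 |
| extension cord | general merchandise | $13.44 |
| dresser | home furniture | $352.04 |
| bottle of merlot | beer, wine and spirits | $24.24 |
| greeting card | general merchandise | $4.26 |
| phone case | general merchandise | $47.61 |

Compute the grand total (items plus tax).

Six-pack IPA $18.37: beer, wine and spirits → 9.5% → $1.74515
Dress shirt $54.74: clothing and footwear → 9.25% → $5.06345
Cough syrup $10.16: nonprescription drugs → 0% → $0.00
Side table $152.50: home furniture → 6.5% → $9.9125
Wool sweater $132.95: clothing and footwear → 9.25% → $12.297875
Extension cord $13.44: general merchandise → 8.5% → $1.1424
Dresser $352.04: home furniture → 6.5% → $22.8826
Bottle of merlot $24.24: beer, wine and spirits → 9.5% → $2.3028
Greeting card $4.26: general merchandise → 8.5% → $0.3621
Phone case $47.61: general merchandise → 8.5% → $4.04685
Subtotal = $810.31; unrounded tax = $59.755725 → $59.76; total due = $870.07

$870.07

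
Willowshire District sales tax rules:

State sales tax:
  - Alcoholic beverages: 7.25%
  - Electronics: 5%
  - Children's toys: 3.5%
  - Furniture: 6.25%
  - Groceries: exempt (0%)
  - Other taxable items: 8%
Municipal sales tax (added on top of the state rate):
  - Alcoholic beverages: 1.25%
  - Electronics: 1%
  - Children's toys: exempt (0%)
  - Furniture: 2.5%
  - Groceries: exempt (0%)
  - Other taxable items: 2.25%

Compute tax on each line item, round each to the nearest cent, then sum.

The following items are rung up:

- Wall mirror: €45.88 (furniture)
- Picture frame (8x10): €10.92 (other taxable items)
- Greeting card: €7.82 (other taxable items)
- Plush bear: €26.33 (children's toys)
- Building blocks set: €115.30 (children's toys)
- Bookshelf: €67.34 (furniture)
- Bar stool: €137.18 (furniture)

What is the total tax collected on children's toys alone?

Plush bear €26.33: children's toys → 3.5% + 0% municipal = 3.5% → €0.92
Building blocks set €115.30: children's toys → 3.5% + 0% municipal = 3.5% → €4.04
Tax on children's toys = €0.92 + €4.04 = €4.96

€4.96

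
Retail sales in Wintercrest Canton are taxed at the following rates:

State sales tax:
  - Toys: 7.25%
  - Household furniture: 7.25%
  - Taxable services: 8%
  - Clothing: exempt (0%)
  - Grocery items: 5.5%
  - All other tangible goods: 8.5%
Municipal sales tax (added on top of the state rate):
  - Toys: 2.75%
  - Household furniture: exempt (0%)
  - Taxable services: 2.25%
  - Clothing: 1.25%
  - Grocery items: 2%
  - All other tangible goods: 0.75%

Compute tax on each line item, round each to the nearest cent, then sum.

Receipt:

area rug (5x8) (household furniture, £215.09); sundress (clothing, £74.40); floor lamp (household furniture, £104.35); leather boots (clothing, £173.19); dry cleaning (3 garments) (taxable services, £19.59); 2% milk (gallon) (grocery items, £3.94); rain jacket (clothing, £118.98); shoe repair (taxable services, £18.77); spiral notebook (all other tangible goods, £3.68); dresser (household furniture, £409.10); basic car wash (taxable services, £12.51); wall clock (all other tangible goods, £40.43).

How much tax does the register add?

£66.99

Area rug (5x8) £215.09: household furniture → 7.25% + 0% municipal = 7.25% → £15.59
Sundress £74.40: clothing → 0% + 1.25% municipal = 1.25% → £0.93
Floor lamp £104.35: household furniture → 7.25% + 0% municipal = 7.25% → £7.57
Leather boots £173.19: clothing → 0% + 1.25% municipal = 1.25% → £2.16
Dry cleaning (3 garments) £19.59: taxable services → 8% + 2.25% municipal = 10.25% → £2.01
2% milk (gallon) £3.94: grocery items → 5.5% + 2% municipal = 7.5% → £0.30
Rain jacket £118.98: clothing → 0% + 1.25% municipal = 1.25% → £1.49
Shoe repair £18.77: taxable services → 8% + 2.25% municipal = 10.25% → £1.92
Spiral notebook £3.68: all other tangible goods → 8.5% + 0.75% municipal = 9.25% → £0.34
Dresser £409.10: household furniture → 7.25% + 0% municipal = 7.25% → £29.66
Basic car wash £12.51: taxable services → 8% + 2.25% municipal = 10.25% → £1.28
Wall clock £40.43: all other tangible goods → 8.5% + 0.75% municipal = 9.25% → £3.74
Total tax = £15.59 + £0.93 + £7.57 + £2.16 + £2.01 + £0.30 + £1.49 + £1.92 + £0.34 + £29.66 + £1.28 + £3.74 = £66.99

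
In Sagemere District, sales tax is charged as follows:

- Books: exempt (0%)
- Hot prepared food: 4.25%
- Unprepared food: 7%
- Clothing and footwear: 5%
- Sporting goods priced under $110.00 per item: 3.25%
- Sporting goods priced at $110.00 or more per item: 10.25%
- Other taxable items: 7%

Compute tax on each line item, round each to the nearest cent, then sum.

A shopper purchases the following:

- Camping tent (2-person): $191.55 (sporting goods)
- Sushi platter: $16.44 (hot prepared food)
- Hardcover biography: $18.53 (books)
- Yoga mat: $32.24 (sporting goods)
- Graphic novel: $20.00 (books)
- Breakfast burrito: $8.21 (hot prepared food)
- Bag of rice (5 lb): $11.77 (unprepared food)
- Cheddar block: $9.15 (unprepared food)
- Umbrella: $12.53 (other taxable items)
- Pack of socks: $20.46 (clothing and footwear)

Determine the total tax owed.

Camping tent (2-person) $191.55: sporting goods, $110.00 or more → 10.25% → $19.63
Sushi platter $16.44: hot prepared food → 4.25% → $0.70
Hardcover biography $18.53: books → 0% → $0.00
Yoga mat $32.24: sporting goods, under $110.00 → 3.25% → $1.05
Graphic novel $20.00: books → 0% → $0.00
Breakfast burrito $8.21: hot prepared food → 4.25% → $0.35
Bag of rice (5 lb) $11.77: unprepared food → 7% → $0.82
Cheddar block $9.15: unprepared food → 7% → $0.64
Umbrella $12.53: other taxable items → 7% → $0.88
Pack of socks $20.46: clothing and footwear → 5% → $1.02
Total tax = $19.63 + $0.70 + $1.05 + $0.35 + $0.82 + $0.64 + $0.88 + $1.02 = $25.09

$25.09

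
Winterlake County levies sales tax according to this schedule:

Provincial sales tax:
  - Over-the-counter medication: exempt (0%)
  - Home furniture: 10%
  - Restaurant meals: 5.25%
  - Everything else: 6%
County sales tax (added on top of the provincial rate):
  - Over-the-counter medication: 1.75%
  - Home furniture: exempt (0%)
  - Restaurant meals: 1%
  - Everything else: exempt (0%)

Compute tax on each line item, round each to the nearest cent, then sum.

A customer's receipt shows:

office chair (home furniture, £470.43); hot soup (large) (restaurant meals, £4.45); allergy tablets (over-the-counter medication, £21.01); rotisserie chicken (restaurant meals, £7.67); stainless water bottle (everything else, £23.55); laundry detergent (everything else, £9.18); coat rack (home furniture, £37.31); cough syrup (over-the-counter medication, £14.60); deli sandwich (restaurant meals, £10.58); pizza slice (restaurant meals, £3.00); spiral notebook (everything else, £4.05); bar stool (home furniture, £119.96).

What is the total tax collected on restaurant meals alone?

Hot soup (large) £4.45: restaurant meals → 5.25% + 1% county = 6.25% → £0.28
Rotisserie chicken £7.67: restaurant meals → 5.25% + 1% county = 6.25% → £0.48
Deli sandwich £10.58: restaurant meals → 5.25% + 1% county = 6.25% → £0.66
Pizza slice £3.00: restaurant meals → 5.25% + 1% county = 6.25% → £0.19
Tax on restaurant meals = £0.28 + £0.48 + £0.66 + £0.19 = £1.61

£1.61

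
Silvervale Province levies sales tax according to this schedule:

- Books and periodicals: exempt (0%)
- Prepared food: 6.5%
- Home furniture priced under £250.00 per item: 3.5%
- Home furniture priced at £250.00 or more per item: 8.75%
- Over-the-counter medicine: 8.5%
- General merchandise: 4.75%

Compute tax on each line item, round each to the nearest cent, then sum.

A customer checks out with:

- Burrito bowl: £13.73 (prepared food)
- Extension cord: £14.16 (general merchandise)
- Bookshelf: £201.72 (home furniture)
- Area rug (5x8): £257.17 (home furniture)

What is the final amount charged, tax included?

Burrito bowl £13.73: prepared food → 6.5% → £0.89
Extension cord £14.16: general merchandise → 4.75% → £0.67
Bookshelf £201.72: home furniture, under £250.00 → 3.5% → £7.06
Area rug (5x8) £257.17: home furniture, £250.00 or more → 8.75% → £22.50
Subtotal = £486.78; tax = £31.12; total due = £517.90

£517.90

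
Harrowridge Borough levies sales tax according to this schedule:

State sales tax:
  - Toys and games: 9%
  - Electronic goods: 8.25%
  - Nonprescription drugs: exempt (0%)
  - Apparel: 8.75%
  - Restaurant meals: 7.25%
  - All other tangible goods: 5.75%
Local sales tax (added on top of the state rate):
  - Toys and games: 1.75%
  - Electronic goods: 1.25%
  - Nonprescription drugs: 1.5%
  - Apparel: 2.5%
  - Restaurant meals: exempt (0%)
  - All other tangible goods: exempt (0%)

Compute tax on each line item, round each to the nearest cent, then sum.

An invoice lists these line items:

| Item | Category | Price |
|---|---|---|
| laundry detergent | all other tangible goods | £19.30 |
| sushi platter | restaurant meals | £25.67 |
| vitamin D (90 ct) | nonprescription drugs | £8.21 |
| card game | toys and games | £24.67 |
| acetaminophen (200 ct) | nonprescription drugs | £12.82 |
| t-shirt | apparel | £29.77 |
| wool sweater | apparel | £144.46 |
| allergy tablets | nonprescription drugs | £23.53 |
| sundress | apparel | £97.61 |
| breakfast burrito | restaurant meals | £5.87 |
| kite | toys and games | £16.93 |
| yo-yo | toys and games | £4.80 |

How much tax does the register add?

Laundry detergent £19.30: all other tangible goods → 5.75% + 0% local = 5.75% → £1.11
Sushi platter £25.67: restaurant meals → 7.25% + 0% local = 7.25% → £1.86
Vitamin D (90 ct) £8.21: nonprescription drugs → 0% + 1.5% local = 1.5% → £0.12
Card game £24.67: toys and games → 9% + 1.75% local = 10.75% → £2.65
Acetaminophen (200 ct) £12.82: nonprescription drugs → 0% + 1.5% local = 1.5% → £0.19
T-shirt £29.77: apparel → 8.75% + 2.5% local = 11.25% → £3.35
Wool sweater £144.46: apparel → 8.75% + 2.5% local = 11.25% → £16.25
Allergy tablets £23.53: nonprescription drugs → 0% + 1.5% local = 1.5% → £0.35
Sundress £97.61: apparel → 8.75% + 2.5% local = 11.25% → £10.98
Breakfast burrito £5.87: restaurant meals → 7.25% + 0% local = 7.25% → £0.43
Kite £16.93: toys and games → 9% + 1.75% local = 10.75% → £1.82
Yo-yo £4.80: toys and games → 9% + 1.75% local = 10.75% → £0.52
Total tax = £1.11 + £1.86 + £0.12 + £2.65 + £0.19 + £3.35 + £16.25 + £0.35 + £10.98 + £0.43 + £1.82 + £0.52 = £39.63

£39.63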